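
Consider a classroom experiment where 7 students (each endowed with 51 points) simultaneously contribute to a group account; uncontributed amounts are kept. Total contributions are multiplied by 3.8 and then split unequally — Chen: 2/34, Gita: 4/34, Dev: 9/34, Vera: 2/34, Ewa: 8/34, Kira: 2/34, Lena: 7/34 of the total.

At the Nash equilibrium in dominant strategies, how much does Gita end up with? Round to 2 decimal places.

For player j, contributing a unit is worthwhile iff 3.8 × (j's share) ≥ 1, i.e. iff j's share is at least 0.2632.
Only Dev (9/34) clears that bar, contributing 51; the remaining 6 contribute 0. Total contributed: 51.
Gita keeps 51 and receives 3.8 × 51 × 4/34 = 22.80 from the group account, for a payoff of 73.80.

73.80 points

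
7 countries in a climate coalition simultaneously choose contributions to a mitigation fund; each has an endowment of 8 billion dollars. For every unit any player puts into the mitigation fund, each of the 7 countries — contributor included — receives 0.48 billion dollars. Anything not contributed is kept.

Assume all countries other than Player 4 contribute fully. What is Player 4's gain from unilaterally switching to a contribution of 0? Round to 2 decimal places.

4.16 billion dollars

Switching from a contribution of 8 to 0 lets Player 4 keep an extra 8 billion dollars, but lowers the mitigation fund by 8, which costs Player 4 their own share of that drop: 0.48 × 8 = 3.84.
Net gain = 8 − 3.84 = 4.16. The private return per contributed unit (0.48) is below 1, so free-riding is indeed the best response regardless of what the others do.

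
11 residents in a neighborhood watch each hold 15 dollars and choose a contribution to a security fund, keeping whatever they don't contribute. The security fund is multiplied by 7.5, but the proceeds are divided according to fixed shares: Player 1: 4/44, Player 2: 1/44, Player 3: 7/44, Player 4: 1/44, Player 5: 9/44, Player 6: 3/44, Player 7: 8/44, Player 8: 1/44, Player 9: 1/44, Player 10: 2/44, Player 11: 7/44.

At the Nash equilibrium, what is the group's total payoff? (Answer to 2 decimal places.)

555.00 dollars

A player with share s gets back 7.5·s per unit contributed, so full contribution is dominant for anyone with s > 1/7.5 = 0.1333 and zero contribution is dominant for anyone below.
The shares above 0.1333 belong to Player 3, Player 5, Player 7 and Player 11, contributing 15 each; the remaining 7 contribute 0. Total contributed: 60.
The security fund pays out 7.5 × 60 = 450.00 in total (split across the unequal shares, but the aggregate is all that matters for the group sum).
The 7 free-riders keep 15 each, adding 105. Group total = 105 + 450.00 = 555.00.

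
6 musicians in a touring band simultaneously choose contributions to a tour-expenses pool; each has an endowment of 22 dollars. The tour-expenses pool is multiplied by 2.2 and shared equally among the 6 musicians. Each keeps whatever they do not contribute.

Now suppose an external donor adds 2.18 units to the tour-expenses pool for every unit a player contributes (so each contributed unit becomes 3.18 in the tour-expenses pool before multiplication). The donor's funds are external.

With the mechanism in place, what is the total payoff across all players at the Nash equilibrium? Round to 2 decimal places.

923.47 dollars

The effective private return per unit is now 2.2 × 3.18 / 6 = 1.1660 > 1, so every player's dominant strategy flips to full contribution.
So the Nash equilibrium is full contribution by all 6; the group earns 2.2 × 3.18 × 132 = 923.47.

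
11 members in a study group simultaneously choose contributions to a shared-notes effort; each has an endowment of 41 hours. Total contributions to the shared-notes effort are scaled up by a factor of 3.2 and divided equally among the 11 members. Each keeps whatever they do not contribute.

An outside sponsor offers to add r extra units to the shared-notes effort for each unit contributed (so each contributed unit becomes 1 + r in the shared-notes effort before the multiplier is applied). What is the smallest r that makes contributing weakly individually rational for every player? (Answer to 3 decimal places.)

2.438

With matching at rate r, one contributed unit becomes (1 + r) in the shared-notes effort and returns 3.2 × (1 + r) / 11 to the contributor.
Setting this equal to 1: 1 + r = 11/3.2 = 3.4375.
So the minimum matching rate is r = 3.4375 − 1 = 2.438.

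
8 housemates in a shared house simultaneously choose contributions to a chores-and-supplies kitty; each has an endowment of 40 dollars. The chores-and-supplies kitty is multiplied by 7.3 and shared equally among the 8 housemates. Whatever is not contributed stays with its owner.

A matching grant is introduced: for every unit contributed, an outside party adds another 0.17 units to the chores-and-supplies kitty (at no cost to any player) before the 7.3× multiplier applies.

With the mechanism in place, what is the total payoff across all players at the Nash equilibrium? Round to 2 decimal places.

2733.12 dollars

Under the mechanism each unit contributed yields 7.3 × 1.17 / 8 = 1.0676 back to its contributor per unit of net cost, which exceeds 1, making full contribution the dominant choice for everyone.
So the Nash equilibrium is full contribution by all 8; the group earns 7.3 × 1.17 × 320 = 2733.12.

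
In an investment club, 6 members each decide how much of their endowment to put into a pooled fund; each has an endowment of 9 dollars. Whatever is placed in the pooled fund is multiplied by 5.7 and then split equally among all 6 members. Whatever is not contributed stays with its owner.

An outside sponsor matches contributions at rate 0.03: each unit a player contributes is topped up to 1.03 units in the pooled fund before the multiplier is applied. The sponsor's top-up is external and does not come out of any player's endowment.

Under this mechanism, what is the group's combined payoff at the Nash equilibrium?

Even with the mechanism, each unit contributed returns only 5.7 × 1.03 / 6 = 0.9785 per unit of net cost, so contributing nothing is still dominant.
At the Nash equilibrium no one contributes; group total payoff = 6 × 9 = 54.

54.00 dollars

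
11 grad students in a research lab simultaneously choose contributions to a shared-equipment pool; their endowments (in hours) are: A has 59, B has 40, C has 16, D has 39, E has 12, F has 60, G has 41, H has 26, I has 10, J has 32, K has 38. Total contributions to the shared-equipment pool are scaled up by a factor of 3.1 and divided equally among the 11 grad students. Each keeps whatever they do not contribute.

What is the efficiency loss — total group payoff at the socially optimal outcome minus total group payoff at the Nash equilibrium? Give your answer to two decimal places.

783.30 hours

The private return per contributed unit is 3.1/11 = 0.2818 < 1 for every player regardless of endowment, so the Nash equilibrium is zero contribution and the group total is Σ E_j = 59 + 40 + 16 + 39 + 12 + 60 + 41 + 26 + 10 + 32 + 38 = 373.
Each contributed unit returns 3.100 to the group, so the social optimum is full contribution by everyone: group total = 3.100 × 373 = 1156.30.
Efficiency loss = (3.100 − 1) × 373 = 783.30.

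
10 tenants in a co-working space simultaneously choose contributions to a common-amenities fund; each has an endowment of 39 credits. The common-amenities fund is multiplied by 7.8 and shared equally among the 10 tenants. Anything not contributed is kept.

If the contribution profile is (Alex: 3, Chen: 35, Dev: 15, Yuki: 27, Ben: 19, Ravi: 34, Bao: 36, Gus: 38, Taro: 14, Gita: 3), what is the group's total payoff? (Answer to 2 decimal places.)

1913.20 credits

Total contributed: 3 + 35 + 15 + 27 + 19 + 34 + 36 + 38 + 14 + 3 = 224; total kept: 10 × 39 − 224 = 166.
The common-amenities fund pays out 7.8 × 224 = 1747.20 in aggregate.
Group total = 166 + 1747.20 = 1913.20.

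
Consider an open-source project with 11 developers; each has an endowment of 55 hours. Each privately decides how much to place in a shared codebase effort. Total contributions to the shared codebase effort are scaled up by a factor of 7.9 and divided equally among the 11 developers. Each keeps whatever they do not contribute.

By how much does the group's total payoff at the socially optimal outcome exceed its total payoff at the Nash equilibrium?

Each contributed unit returns 7.9/11 = 0.7182 to its contributor — below 1 — so contributing 0 is dominant for every player. At the Nash equilibrium everyone keeps their 55, and the group total is 11 × 55 = 605.
Each contributed unit returns 7.900 to the group as a whole (0.7182 to each of 11 players), which exceeds 1, so the social optimum is full contribution: group total = 7.900 × 605 = 4779.50.
Efficiency loss = 4779.50 − 605 = 4174.50.

4174.50 hours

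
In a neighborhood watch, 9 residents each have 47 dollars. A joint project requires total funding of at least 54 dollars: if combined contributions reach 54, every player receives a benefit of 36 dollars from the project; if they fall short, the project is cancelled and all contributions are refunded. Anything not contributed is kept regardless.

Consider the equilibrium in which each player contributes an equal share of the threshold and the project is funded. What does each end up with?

77 dollars

Equal share of the threshold: 54/9 = 6.
At this profile no one gains by cutting their contribution: any cut drops the total below 54, the project is cancelled, contributions are refunded, and the deviator ends with 47, which is less than 47 − 6 + 36 = 77. Contributing more than 6 just wastes the excess. So contributing exactly 6 is a best response.
Each player's payoff: 47 − 6 + 36 = 77.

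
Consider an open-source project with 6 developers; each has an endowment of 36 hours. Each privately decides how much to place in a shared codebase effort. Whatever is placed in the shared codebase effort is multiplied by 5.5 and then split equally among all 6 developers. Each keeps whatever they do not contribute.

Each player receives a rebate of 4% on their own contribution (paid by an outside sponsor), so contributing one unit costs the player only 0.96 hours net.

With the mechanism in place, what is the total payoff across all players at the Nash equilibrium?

Even with the mechanism, each unit contributed returns only (5.5/6) / 0.96 = 0.9549 per unit of net cost, so contributing nothing is still dominant.
At the Nash equilibrium no one contributes; group total payoff = 6 × 36 = 216.

216.00 hours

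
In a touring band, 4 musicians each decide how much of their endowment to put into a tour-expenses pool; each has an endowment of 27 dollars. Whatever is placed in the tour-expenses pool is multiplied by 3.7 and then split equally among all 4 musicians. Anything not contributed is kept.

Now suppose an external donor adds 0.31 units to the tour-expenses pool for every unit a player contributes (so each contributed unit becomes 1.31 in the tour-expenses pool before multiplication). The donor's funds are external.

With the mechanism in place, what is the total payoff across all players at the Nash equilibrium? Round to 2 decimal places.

523.48 dollars

Under the mechanism each unit contributed yields 3.7 × 1.31 / 4 = 1.2118 back to its contributor per unit of net cost, which exceeds 1, making full contribution the dominant choice for everyone.
So the Nash equilibrium is full contribution by all 4; the group earns 3.7 × 1.31 × 108 = 523.48.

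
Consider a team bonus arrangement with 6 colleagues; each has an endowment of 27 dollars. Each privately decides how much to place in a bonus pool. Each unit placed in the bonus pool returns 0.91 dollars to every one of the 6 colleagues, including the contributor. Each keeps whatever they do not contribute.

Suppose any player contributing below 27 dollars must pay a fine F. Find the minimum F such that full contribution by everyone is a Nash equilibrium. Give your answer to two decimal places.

2.43 dollars

Given the others contribute fully, the best deviation is to contribute 0 (any partial contribution still incurs the fine and gives up units whose private return 0.91 is below 1).
Deviating from 27 to 0 saves 27 dollars but forfeits the deviator's share of the drop in the bonus pool: 0.91 × 27 = 24.57.
So the deviation gain is 27 − 24.57 = 2.43, and the fine must be at least 2.43 dollars to wipe it out.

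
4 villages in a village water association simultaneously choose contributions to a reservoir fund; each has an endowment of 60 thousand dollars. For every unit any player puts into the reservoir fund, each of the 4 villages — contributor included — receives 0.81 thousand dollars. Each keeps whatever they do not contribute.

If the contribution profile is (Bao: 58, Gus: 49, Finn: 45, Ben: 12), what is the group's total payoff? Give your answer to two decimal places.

607.36 thousand dollars

Total contributed: 58 + 49 + 45 + 12 = 164; total kept: 4 × 60 − 164 = 76.
The reservoir fund pays out 0.81 × 4 × 164 = 531.36 in aggregate.
Group total = 76 + 531.36 = 607.36.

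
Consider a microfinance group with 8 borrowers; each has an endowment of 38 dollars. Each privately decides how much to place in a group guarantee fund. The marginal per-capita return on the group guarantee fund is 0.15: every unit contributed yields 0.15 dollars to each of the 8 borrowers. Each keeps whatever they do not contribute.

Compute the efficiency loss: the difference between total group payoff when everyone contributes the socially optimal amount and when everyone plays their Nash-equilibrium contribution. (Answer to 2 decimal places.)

The private return per contributed unit is 0.15 < 1, so contributing 0 is dominant for every player. At the Nash equilibrium everyone keeps their 38, and the group total is 8 × 38 = 304.
Each contributed unit returns 1.200 to the group as a whole (0.15 to each of 8 players), which exceeds 1, so the social optimum is full contribution: group total = 1.200 × 304 = 364.80.
Efficiency loss = 364.80 − 304 = 60.80.

60.80 dollars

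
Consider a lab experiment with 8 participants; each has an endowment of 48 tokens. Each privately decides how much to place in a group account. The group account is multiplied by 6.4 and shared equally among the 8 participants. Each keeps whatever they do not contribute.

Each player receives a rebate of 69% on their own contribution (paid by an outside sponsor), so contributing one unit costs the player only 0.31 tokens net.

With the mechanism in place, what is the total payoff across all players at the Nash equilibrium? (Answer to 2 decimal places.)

With the mechanism, a contributed unit returns (6.4/8) / 0.31 = 2.5806 per unit of net cost to the contributor — now above 1 — so contributing fully is weakly dominant for every player.
At the Nash equilibrium everyone contributes 48. Group total payoff = 8 × (48 × 0.69 + 6.4 × 48) = 2722.56.

2722.56 tokens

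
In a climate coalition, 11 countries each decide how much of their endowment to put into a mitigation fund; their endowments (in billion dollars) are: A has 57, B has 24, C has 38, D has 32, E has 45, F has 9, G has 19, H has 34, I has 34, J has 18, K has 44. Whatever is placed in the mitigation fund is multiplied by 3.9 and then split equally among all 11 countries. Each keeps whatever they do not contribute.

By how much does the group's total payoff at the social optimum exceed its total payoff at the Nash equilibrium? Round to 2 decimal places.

1026.60 billion dollars

The private return per contributed unit is 3.9/11 = 0.3545 < 1 for every player regardless of endowment, so the Nash equilibrium is zero contribution and the group total is Σ E_j = 57 + 24 + 38 + 32 + 45 + 9 + 19 + 34 + 34 + 18 + 44 = 354.
Each contributed unit returns 3.900 to the group, so the social optimum is full contribution by everyone: group total = 3.900 × 354 = 1380.60.
Efficiency loss = (3.900 − 1) × 354 = 1026.60.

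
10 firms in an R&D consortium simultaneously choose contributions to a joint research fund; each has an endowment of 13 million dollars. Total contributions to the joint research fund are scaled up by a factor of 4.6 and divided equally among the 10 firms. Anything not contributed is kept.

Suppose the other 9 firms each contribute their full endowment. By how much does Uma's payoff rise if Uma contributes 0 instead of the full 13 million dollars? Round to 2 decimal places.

Switching from a contribution of 13 to 0 lets Uma keep an extra 13 million dollars, but lowers the joint research fund by 13, which costs Uma their own share of that drop: 4.6/10 × 13 = 5.98.
Net gain = 13 − 5.98 = 7.02. The private return per contributed unit (0.4600) is below 1, so free-riding is indeed the best response regardless of what the others do.

7.02 million dollars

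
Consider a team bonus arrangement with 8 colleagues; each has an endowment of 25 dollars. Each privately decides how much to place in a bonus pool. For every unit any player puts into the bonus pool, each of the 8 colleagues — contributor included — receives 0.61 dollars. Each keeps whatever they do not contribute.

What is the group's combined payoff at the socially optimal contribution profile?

976.00 dollars

Each contributed unit returns 4.880 to the group as a whole (0.61 to each of 8 players), which exceeds 1, so the social optimum is full contribution: group total = 4.880 × 200 = 976.00.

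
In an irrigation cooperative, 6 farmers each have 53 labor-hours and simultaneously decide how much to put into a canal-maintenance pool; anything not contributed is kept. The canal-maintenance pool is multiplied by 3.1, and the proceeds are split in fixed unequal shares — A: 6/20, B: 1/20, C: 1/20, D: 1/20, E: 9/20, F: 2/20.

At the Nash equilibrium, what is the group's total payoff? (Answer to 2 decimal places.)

429.30 labor-hours

Player j's private return per contributed unit is 3.1 × (j's share). Contributing is weakly dominant for j when that share is at least 1/3.1 = 0.3226, and contributing 0 is dominant otherwise.
The only share above 0.3226 is E's 9/20, contributing 53; the remaining 5 contribute 0. Total contributed: 53.
The canal-maintenance pool pays out 3.1 × 53 = 164.30 in total (split across the unequal shares, but the aggregate is all that matters for the group sum).
The 5 free-riders keep 53 each, adding 265. Group total = 265 + 164.30 = 429.30.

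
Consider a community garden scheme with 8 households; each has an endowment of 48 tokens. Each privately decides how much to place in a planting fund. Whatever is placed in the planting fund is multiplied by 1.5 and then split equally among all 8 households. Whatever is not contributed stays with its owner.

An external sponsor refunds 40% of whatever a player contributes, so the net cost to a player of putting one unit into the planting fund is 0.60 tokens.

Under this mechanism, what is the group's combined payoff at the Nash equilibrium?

384.00 tokens

The effective private return is (1.5/8) / 0.60 = 0.3125, which is still under 1, so the mechanism doesn't change anyone's dominant strategy: zero contribution.
At the Nash equilibrium no one contributes; group total payoff = 8 × 48 = 384.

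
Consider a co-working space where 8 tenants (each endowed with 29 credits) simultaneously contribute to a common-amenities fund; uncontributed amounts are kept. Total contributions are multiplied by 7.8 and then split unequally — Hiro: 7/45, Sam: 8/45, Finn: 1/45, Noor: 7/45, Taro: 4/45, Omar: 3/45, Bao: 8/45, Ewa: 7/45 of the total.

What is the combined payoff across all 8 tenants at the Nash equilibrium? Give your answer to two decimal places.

For player j, contributing a unit is worthwhile iff 7.8 × (j's share) ≥ 1, i.e. iff j's share is at least 0.1282.
The shares above 0.1282 belong to Hiro, Sam, Noor, Bao and Ewa, contributing 29 each; the remaining 3 contribute 0. Total contributed: 145.
The common-amenities fund pays out 7.8 × 145 = 1131.00 in total (split across the unequal shares, but the aggregate is all that matters for the group sum).
The 3 free-riders keep 29 each, adding 87. Group total = 87 + 1131.00 = 1218.00.

1218.00 credits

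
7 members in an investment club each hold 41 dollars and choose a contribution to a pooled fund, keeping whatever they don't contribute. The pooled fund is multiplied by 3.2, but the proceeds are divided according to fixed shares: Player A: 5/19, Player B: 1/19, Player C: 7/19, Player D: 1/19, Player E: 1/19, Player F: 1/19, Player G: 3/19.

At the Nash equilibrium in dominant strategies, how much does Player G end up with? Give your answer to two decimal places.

Player j's private return per contributed unit is 3.2 × (j's share). Contributing is weakly dominant for j when that share is at least 1/3.2 = 0.3125, and contributing 0 is dominant otherwise.
The only share above 0.3125 is Player C's 7/19, contributing 41; the remaining 6 contribute 0. Total contributed: 41.
Player G keeps 41 and receives 3.2 × 41 × 3/19 = 20.72 from the pooled fund, for a payoff of 61.72.

61.72 dollars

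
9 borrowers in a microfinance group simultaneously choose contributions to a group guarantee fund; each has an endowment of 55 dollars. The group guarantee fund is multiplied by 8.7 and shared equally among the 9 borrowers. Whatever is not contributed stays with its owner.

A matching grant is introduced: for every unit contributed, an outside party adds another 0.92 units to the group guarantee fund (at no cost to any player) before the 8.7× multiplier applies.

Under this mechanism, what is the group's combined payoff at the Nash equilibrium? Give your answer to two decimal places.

8268.48 dollars

With the mechanism, a contributed unit returns 8.7 × 1.92 / 9 = 1.8560 per unit of net cost to the contributor — now above 1 — so contributing fully is weakly dominant for every player.
At the Nash equilibrium everyone contributes 55. Group total payoff = 8.7 × 1.92 × 495 = 8268.48.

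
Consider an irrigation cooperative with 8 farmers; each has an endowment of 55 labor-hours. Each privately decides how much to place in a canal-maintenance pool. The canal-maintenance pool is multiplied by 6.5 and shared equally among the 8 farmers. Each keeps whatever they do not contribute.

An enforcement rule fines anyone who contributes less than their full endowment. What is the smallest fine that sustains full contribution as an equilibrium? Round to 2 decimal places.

10.31 labor-hours

Given the others contribute fully, the best deviation is to contribute 0 (any partial contribution still incurs the fine and gives up units whose private return 0.8125 is below 1).
Deviating from 55 to 0 saves 55 labor-hours but forfeits the deviator's share of the drop in the canal-maintenance pool: 6.5/8 × 55 = 44.69.
So the deviation gain is 55 − 44.69 = 10.31, and the fine must be at least 10.31 labor-hours to wipe it out.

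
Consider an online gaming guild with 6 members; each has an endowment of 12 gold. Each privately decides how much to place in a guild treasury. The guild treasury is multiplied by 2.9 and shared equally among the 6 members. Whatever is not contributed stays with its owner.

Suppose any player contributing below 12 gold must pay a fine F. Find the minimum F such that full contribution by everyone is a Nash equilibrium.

Given the others contribute fully, the best deviation is to contribute 0 (any partial contribution still incurs the fine and gives up units whose private return 0.4833 is below 1).
Deviating from 12 to 0 saves 12 gold but forfeits the deviator's share of the drop in the guild treasury: 2.9/6 × 12 = 5.80.
So the deviation gain is 12 − 5.80 = 6.20, and the fine must be at least 6.20 gold to wipe it out.

6.20 gold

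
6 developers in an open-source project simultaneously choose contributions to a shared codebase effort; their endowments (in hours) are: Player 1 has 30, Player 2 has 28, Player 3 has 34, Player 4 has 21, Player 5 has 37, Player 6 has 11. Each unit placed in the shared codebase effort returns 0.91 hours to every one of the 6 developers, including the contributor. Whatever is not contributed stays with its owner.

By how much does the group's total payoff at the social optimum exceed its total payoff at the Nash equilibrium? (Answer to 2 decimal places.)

718.06 hours

The private return per contributed unit is 0.91 < 1 for everyone, so the Nash equilibrium is zero contribution and the group total is Σ E_j = 30 + 28 + 34 + 21 + 37 + 11 = 161.
Each contributed unit returns 5.460 to the group, so the social optimum is full contribution by everyone: group total = 5.460 × 161 = 879.06.
Efficiency loss = (5.460 − 1) × 161 = 718.06.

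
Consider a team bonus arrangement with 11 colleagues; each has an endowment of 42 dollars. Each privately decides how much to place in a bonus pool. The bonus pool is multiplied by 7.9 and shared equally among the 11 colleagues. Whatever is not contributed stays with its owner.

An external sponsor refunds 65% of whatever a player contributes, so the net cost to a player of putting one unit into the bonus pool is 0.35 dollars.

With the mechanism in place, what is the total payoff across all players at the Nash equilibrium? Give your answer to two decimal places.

With the mechanism, a contributed unit returns (7.9/11) / 0.35 = 2.0519 per unit of net cost to the contributor — now above 1 — so contributing fully is weakly dominant for every player.
At the Nash equilibrium everyone contributes 42. Group total payoff = 11 × (42 × 0.65 + 7.9 × 42) = 3950.10.

3950.10 dollars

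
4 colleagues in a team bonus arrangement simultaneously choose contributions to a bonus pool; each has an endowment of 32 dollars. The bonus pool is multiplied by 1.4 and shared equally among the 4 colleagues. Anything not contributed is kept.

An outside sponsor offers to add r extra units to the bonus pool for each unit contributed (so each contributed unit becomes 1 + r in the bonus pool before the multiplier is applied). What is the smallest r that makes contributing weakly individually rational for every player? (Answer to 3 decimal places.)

1.857

With matching at rate r, one contributed unit becomes (1 + r) in the bonus pool and returns 1.4 × (1 + r) / 4 to the contributor.
Setting this equal to 1: 1 + r = 4/1.4 = 2.8571.
So the minimum matching rate is r = 2.8571 − 1 = 1.857.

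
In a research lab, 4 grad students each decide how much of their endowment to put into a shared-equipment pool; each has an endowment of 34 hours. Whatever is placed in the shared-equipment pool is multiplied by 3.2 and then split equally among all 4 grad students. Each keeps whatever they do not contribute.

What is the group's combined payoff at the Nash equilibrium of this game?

Each contributed unit returns 3.2/4 = 0.8000 to its contributor — below 1 — so contributing 0 is dominant for every player. At the Nash equilibrium everyone keeps their 34, and the group total is 4 × 34 = 136.

136.00 hours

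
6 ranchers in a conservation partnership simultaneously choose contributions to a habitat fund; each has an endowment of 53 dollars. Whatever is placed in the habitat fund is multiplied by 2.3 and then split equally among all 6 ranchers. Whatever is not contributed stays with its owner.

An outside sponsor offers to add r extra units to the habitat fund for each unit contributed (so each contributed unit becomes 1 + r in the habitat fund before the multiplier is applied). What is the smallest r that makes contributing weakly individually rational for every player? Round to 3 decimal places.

1.609

With matching at rate r, one contributed unit becomes (1 + r) in the habitat fund and returns 2.3 × (1 + r) / 6 to the contributor.
Setting this equal to 1: 1 + r = 6/2.3 = 2.6087.
So the minimum matching rate is r = 2.6087 − 1 = 1.609.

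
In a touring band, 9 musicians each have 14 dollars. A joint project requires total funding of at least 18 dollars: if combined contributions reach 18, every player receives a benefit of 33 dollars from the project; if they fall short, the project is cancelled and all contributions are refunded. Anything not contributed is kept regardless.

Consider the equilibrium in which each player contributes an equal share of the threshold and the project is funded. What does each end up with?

45 dollars

Equal share of the threshold: 18/9 = 2.
At this profile no one gains by cutting their contribution: any cut drops the total below 18, the project is cancelled, contributions are refunded, and the deviator ends with 14, which is less than 14 − 2 + 33 = 45. Contributing more than 2 just wastes the excess. So contributing exactly 2 is a best response.
Each player's payoff: 14 − 2 + 33 = 45.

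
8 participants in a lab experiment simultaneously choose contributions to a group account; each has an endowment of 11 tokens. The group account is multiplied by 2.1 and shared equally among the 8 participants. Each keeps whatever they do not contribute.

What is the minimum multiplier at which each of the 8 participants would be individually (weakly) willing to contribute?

8

A contributed unit returns (multiplier)/8 to its contributor.
This reaches 1 exactly when the multiplier is 8.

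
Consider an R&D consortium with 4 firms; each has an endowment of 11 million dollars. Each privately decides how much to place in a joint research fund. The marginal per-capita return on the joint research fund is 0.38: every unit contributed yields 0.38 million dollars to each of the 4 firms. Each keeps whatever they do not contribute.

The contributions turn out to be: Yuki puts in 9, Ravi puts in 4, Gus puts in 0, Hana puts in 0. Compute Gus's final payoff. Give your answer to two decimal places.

Total contributed: 9 + 4 + 0 + 0 = 13.
Each receives 0.38 × 13 = 4.94 from the joint research fund.
Gus keeps 11 − 0 = 11, so Gus's payoff is 11 + 4.94 = 15.94.

15.94 million dollars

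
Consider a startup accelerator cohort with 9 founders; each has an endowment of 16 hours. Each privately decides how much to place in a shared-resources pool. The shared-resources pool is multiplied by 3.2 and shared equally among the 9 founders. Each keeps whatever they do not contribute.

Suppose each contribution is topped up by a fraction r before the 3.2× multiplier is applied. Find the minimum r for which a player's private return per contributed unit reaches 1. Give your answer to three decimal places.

1.813

With matching at rate r, one contributed unit becomes (1 + r) in the shared-resources pool and returns 3.2 × (1 + r) / 9 to the contributor.
Setting this equal to 1: 1 + r = 9/3.2 = 2.8125.
So the minimum matching rate is r = 2.8125 − 1 = 1.813.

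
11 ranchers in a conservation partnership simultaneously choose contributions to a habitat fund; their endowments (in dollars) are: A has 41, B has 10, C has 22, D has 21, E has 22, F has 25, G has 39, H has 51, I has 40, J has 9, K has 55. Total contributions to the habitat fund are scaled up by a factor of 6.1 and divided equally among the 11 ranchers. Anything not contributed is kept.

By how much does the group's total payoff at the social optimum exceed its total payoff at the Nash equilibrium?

The private return per contributed unit is 6.1/11 = 0.5545 < 1 for every player regardless of endowment, so the Nash equilibrium is zero contribution and the group total is Σ E_j = 41 + 10 + 22 + 21 + 22 + 25 + 39 + 51 + 40 + 9 + 55 = 335.
Each contributed unit returns 6.100 to the group, so the social optimum is full contribution by everyone: group total = 6.100 × 335 = 2043.50.
Efficiency loss = (6.100 − 1) × 335 = 1708.50.

1708.50 dollars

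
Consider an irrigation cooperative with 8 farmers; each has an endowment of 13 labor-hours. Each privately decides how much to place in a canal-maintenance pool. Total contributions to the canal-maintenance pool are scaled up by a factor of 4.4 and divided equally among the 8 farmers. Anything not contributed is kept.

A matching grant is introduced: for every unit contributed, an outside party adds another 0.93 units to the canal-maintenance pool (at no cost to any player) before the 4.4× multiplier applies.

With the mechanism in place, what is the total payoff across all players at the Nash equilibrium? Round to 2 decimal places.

883.17 labor-hours

Under the mechanism each unit contributed yields 4.4 × 1.93 / 8 = 1.0615 back to its contributor per unit of net cost, which exceeds 1, making full contribution the dominant choice for everyone.
At the Nash equilibrium everyone contributes 13. Group total payoff = 4.4 × 1.93 × 104 = 883.17.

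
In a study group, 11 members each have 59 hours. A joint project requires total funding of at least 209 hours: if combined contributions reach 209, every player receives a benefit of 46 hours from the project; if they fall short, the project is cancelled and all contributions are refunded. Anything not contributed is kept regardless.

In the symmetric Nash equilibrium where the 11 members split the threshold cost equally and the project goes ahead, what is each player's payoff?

Equal share of the threshold: 209/11 = 19.
At this profile no one gains by cutting their contribution: any cut drops the total below 209, the project is cancelled, contributions are refunded, and the deviator ends with 59, which is less than 59 − 19 + 46 = 86. Contributing more than 19 just wastes the excess. So contributing exactly 19 is a best response.
Each player's payoff: 59 − 19 + 46 = 86.

86 hours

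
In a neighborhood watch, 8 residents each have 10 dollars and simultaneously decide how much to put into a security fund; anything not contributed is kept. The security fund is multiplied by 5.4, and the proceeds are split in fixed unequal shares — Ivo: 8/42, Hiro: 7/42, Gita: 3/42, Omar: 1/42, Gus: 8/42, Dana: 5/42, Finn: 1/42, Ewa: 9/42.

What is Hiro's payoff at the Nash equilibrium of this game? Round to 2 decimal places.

A player with share s gets back 5.4·s per unit contributed, so full contribution is dominant for anyone with s > 1/5.4 = 0.1852 and zero contribution is dominant for anyone below.
The shares above 0.1852 belong to Ivo, Gus and Ewa, contributing 10 each; the remaining 5 contribute 0. Total contributed: 30.
Hiro keeps 10 and receives 5.4 × 30 × 7/42 = 27.00 from the security fund, for a payoff of 37.00.

37.00 dollars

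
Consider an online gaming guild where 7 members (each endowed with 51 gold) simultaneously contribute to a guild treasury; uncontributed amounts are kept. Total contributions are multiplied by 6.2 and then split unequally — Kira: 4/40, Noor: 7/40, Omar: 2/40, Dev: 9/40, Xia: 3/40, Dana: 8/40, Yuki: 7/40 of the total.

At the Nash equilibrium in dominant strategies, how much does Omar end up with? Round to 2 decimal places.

Each unit j contributes comes back to j as 6.2 × (j's share), so j prefers to contribute only if that share exceeds 1/6.2 = 0.1613; otherwise keeping the unit dominates.
Noor, Dev, Dana and Yuki are above the threshold, contributing 51 each; the remaining 3 contribute 0. Total contributed: 204.
Omar keeps 51 and receives 6.2 × 204 × 2/40 = 63.24 from the guild treasury, for a payoff of 114.24.

114.24 gold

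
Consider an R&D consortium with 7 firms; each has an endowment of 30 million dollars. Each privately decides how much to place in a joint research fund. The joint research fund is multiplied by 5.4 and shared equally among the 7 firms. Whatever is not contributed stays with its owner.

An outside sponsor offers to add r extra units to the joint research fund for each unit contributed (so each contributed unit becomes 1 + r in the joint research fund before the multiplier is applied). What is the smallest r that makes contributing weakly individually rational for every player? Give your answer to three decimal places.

0.296

With matching at rate r, one contributed unit becomes (1 + r) in the joint research fund and returns 5.4 × (1 + r) / 7 to the contributor.
Setting this equal to 1: 1 + r = 7/5.4 = 1.2963.
So the minimum matching rate is r = 1.2963 − 1 = 0.296.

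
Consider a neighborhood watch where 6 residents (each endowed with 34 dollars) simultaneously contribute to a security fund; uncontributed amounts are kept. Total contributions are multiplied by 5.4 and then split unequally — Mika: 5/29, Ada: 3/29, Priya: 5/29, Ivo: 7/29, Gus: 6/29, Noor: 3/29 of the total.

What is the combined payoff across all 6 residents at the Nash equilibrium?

Player j's private return per contributed unit is 5.4 × (j's share). Contributing is weakly dominant for j when that share is at least 1/5.4 = 0.1852, and contributing 0 is dominant otherwise.
Ivo and Gus clear that bar, contributing 34 each; the remaining 4 contribute 0. Total contributed: 68.
The security fund pays out 5.4 × 68 = 367.20 in total (split across the unequal shares, but the aggregate is all that matters for the group sum).
The 4 free-riders keep 34 each, adding 136. Group total = 136 + 367.20 = 503.20.

503.20 dollars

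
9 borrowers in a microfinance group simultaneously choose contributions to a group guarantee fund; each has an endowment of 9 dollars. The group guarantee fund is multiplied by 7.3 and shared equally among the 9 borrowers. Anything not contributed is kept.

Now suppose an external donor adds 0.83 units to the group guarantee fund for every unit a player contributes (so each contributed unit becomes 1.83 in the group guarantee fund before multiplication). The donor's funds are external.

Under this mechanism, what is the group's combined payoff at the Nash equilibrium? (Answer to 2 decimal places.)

Under the mechanism each unit contributed yields 7.3 × 1.83 / 9 = 1.4843 back to its contributor per unit of net cost, which exceeds 1, making full contribution the dominant choice for everyone.
So the Nash equilibrium is full contribution by all 9; the group earns 7.3 × 1.83 × 81 = 1082.08.

1082.08 dollars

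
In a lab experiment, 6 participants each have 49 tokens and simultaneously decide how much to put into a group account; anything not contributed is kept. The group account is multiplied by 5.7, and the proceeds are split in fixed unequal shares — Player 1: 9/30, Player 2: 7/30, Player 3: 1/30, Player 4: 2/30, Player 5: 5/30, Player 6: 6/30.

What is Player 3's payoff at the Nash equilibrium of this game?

Each unit j contributes comes back to j as 5.7 × (j's share), so j prefers to contribute only if that share exceeds 1/5.7 = 0.1754; otherwise keeping the unit dominates.
The shares above 0.1754 belong to Player 1, Player 2 and Player 6, contributing 49 each; the remaining 3 contribute 0. Total contributed: 147.
Player 3 keeps 49 and receives 5.7 × 147 × 1/30 = 27.93 from the group account, for a payoff of 76.93.

76.93 tokens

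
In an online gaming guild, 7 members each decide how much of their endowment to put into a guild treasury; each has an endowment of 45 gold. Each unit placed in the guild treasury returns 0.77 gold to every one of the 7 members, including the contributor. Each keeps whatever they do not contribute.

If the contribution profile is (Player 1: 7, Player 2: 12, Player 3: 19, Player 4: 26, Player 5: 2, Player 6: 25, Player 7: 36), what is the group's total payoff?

Total contributed: 7 + 12 + 19 + 26 + 2 + 25 + 36 = 127; total kept: 7 × 45 − 127 = 188.
The guild treasury pays out 0.77 × 7 × 127 = 684.53 in aggregate.
Group total = 188 + 684.53 = 872.53.

872.53 gold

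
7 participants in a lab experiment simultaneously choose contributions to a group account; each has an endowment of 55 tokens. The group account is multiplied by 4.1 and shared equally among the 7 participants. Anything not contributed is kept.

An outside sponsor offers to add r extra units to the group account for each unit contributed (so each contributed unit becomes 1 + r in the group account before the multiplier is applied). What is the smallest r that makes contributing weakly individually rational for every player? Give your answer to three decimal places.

With matching at rate r, one contributed unit becomes (1 + r) in the group account and returns 4.1 × (1 + r) / 7 to the contributor.
Setting this equal to 1: 1 + r = 7/4.1 = 1.7073.
So the minimum matching rate is r = 1.7073 − 1 = 0.707.

0.707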